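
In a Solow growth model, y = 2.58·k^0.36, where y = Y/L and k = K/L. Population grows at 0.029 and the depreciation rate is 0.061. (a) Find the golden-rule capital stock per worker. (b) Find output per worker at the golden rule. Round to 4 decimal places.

n + δ = 0.029 + 0.061 = 0.09.
Maximizing c = f(k) − (n+δ)·k gives f'(k) = n+δ, i.e. 0.36·2.58·k^(0.36−1) = 0.09, so k_gold = (0.36·2.58/0.09)^(1/0.64) ≈ 38.3596.
y_gold = 2.58·38.3596^0.36 ≈ 9.5899.

(a) k_gold ≈ 38.3596; (b) y_gold ≈ 9.5899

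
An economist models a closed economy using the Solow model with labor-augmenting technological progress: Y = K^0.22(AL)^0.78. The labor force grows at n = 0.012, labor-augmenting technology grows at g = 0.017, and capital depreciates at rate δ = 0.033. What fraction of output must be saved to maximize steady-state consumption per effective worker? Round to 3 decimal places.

n + g + δ = 0.012 + 0.017 + 0.033 = 0.062.
At the golden rule MPK = n+g+δ, and in any Cobb-Douglas steady state s = (n+g+δ)·k/y = MPK·k/y = capital's share 0.22.

s_gold = 0.220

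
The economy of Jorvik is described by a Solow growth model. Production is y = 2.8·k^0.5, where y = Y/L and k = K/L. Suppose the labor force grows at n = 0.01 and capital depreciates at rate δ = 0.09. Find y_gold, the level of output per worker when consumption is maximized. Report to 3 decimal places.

y_gold ≈ 39.200

The effective depreciation rate is n + δ = 0.01 + 0.09 = 0.1.
Maximizing c = f(k) − (n+δ)·k gives f'(k) = n+δ, i.e. 0.5·2.8·k^(0.5−1) = 0.1, so k_gold = (0.5·2.8/0.1)^(1/0.5) ≈ 196.0000.
Output: y_gold = 2.8·k_gold^0.5 = 2.8·196.0000^0.5 ≈ 39.2000.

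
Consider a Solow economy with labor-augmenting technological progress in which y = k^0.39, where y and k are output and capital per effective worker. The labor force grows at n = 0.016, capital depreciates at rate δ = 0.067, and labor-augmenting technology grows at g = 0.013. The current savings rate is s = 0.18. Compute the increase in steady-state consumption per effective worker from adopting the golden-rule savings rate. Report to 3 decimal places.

n + g + δ = 0.016 + 0.013 + 0.067 = 0.096.
Current steady state (s = 0.18): k* = (0.18/0.096)^(1/0.61) ≈ 2.8025, y* = 2.8025^0.39 ≈ 1.4947, c* = (1−0.18)·1.4947 ≈ 1.2256.
Setting f'(k) = n+g+δ gives 0.39·k^(0.39−1) = 0.096, hence k_gold = (0.39/0.096)^(1/0.61) ≈ 9.9546.
y_gold = 9.9546^0.39 ≈ 2.4504, c_gold = y_gold − 0.096·k_gold ≈ 1.4947.
Gain: Δc = 1.4947 − 1.2256 ≈ 0.2691.

Δc ≈ 0.269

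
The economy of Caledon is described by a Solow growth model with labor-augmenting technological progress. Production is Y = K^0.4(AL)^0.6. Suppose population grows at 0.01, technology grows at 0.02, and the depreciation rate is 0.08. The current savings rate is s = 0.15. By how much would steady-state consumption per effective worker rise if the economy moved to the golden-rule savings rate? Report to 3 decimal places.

Δc ≈ 0.374

The effective depreciation rate is n + g + δ = 0.01 + 0.02 + 0.08 = 0.11.
Current steady state (s = 0.15): k* = (0.15/0.11)^(1/0.6) ≈ 1.6769, y* = 1.6769^0.4 ≈ 1.2297, c* = (1−0.15)·1.2297 ≈ 1.0452.
At the golden rule the marginal product of capital equals n+g+δ: 0.4·k^(0.4−1) = 0.11. Solving, k_gold = (0.4/0.11)^(1/0.6) ≈ 8.5990.
y_gold = 8.5990^0.4 ≈ 2.3647, c_gold = y_gold − 0.11·k_gold ≈ 1.4188.
Gain: Δc = 1.4188 − 1.0452 ≈ 0.3736.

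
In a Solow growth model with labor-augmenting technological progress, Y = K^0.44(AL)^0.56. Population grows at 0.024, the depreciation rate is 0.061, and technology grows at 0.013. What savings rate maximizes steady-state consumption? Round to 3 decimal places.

s_gold = 0.440

n + g + δ = 0.024 + 0.013 + 0.061 = 0.098.
At the golden rule MPK = n+g+δ, and in any Cobb-Douglas steady state s = (n+g+δ)·k/y = MPK·k/y = capital's share 0.44.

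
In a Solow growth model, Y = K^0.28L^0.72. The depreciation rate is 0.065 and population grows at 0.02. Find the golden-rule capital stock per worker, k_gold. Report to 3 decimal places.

k_gold ≈ 5.237

Break-even investment rate: n + δ = 0.02 + 0.065 = 0.085.
Golden rule sets MPK = n+δ: 0.28·k^(0.28−1) = 0.085, so k_gold = (0.28/0.085)^(1/0.72) ≈ 5.2370.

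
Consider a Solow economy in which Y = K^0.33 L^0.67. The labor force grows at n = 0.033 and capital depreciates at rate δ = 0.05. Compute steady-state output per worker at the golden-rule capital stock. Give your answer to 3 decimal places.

The effective depreciation rate is n + δ = 0.033 + 0.05 = 0.083.
Golden rule sets MPK = n+δ: 0.33·k^(0.33−1) = 0.083, so k_gold = (0.33/0.083)^(1/0.67) ≈ 7.8466.
Output: y_gold = k_gold^0.33 = 7.8466^0.33 ≈ 1.9735.

y_gold ≈ 1.974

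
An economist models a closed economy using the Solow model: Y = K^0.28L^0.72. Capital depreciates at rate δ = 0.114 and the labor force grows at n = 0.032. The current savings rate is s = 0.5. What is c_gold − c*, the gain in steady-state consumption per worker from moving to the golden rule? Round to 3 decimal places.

Δc ≈ 0.120

Break-even investment rate: n + δ = 0.032 + 0.114 = 0.146.
Current steady state (s = 0.5): k* = (0.5/0.146)^(1/0.72) ≈ 5.5274, y* = 5.5274^0.28 ≈ 1.6140, c* = (1−0.5)·1.6140 ≈ 0.8070.
Golden rule sets MPK = n+δ: 0.28·k^(0.28−1) = 0.146, so k_gold = (0.28/0.146)^(1/0.72) ≈ 2.4705.
y_gold = 2.4705^0.28 ≈ 1.2882, c_gold = y_gold − 0.146·k_gold ≈ 0.9275.
Gain: Δc = 0.9275 − 0.8070 ≈ 0.1205.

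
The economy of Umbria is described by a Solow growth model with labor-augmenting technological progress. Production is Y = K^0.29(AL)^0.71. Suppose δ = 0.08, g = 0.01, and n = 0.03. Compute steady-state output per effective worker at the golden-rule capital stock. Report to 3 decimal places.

y_gold ≈ 1.434

n + g + δ = 0.03 + 0.01 + 0.08 = 0.12.
Golden rule sets MPK = n+g+δ: 0.29·k^(0.29−1) = 0.12, so k_gold = (0.29/0.12)^(1/0.71) ≈ 3.4653.
Output: y_gold = k_gold^0.29 = 3.4653^0.29 ≈ 1.4339.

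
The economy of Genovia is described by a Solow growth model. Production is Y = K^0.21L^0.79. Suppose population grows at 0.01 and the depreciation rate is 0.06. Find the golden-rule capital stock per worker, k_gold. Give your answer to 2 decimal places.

k_gold ≈ 4.02

Capital per worker breaks even when investment replaces (n + δ)·k; here n + δ = 0.07.
Maximizing c = f(k) − (n+δ)·k gives f'(k) = n+δ, i.e. 0.21·k^(0.21−1) = 0.07, so k_gold = (0.21/0.07)^(1/0.79) ≈ 4.0175.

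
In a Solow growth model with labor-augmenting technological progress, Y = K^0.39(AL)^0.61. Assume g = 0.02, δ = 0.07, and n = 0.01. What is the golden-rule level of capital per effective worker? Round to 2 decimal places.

Break-even investment rate: n + g + δ = 0.01 + 0.02 + 0.07 = 0.1.
Maximizing c = f(k) − (n+g+δ)·k gives f'(k) = n+g+δ, i.e. 0.39·k^(0.39−1) = 0.1, so k_gold = (0.39/0.1)^(1/0.61) ≈ 9.3102.

k_gold ≈ 9.31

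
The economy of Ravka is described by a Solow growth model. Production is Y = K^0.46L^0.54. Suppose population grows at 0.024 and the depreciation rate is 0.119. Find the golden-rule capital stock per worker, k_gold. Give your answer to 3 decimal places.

k_gold ≈ 8.703

Break-even investment rate: n + δ = 0.024 + 0.119 = 0.143.
Maximizing c = f(k) − (n+δ)·k gives f'(k) = n+δ, i.e. 0.46·k^(0.46−1) = 0.143, so k_gold = (0.46/0.143)^(1/0.54) ≈ 8.7030.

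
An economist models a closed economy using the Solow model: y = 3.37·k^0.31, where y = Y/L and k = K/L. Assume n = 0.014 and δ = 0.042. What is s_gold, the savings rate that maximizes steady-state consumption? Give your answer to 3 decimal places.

s_gold = 0.310

The effective depreciation rate is n + δ = 0.014 + 0.042 = 0.056.
At the golden rule MPK = n+δ, and in any Cobb-Douglas steady state s = (n+δ)·k/y = MPK·k/y = capital's share 0.31.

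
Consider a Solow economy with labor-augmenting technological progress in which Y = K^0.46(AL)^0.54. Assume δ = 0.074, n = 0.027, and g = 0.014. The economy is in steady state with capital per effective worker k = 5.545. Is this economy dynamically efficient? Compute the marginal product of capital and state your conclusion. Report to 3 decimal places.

n + g + δ = 0.027 + 0.014 + 0.074 = 0.115.
MPK = 0.46·k^(0.46−1) = 0.46·5.545^(-0.54) ≈ 0.1824.
MPK > 0.115, so the economy is dynamically efficient (under-saving).

dynamically efficient; MPK ≈ 0.182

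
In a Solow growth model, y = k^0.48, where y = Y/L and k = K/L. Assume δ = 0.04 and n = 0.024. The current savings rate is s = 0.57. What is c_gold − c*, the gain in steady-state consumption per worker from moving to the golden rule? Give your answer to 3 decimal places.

Break-even investment rate: n + δ = 0.024 + 0.04 = 0.064.
Current steady state (s = 0.57): k* = (0.57/0.064)^(1/0.52) ≈ 67.0404, y* = 67.0404^0.48 ≈ 7.5273, c* = (1−0.57)·7.5273 ≈ 3.2368.
At the golden rule the marginal product of capital equals n+δ: 0.48·k^(0.48−1) = 0.064. Solving, k_gold = (0.48/0.064)^(1/0.52) ≈ 48.1737.
y_gold = 48.1737^0.48 ≈ 6.4232, c_gold = y_gold − 0.064·k_gold ≈ 3.3400.
Gain: Δc = 3.3400 − 3.2368 ≈ 0.1033.

Δc ≈ 0.103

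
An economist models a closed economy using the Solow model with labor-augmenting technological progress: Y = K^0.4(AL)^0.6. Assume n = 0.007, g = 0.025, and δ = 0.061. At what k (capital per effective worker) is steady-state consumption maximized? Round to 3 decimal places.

k_gold ≈ 11.375

Capital per effective worker breaks even when investment replaces (n + g + δ)·k; here n + g + δ = 0.093.
At the golden rule the marginal product of capital equals n+g+δ: 0.4·k^(0.4−1) = 0.093. Solving, k_gold = (0.4/0.093)^(1/0.6) ≈ 11.3753.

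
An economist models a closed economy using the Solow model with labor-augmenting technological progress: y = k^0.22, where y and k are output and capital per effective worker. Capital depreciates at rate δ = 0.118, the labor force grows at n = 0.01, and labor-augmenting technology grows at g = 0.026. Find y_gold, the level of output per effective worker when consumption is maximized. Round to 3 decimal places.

y_gold ≈ 1.106

n + g + δ = 0.01 + 0.026 + 0.118 = 0.154.
Setting f'(k) = n+g+δ gives 0.22·k^(0.22−1) = 0.154, hence k_gold = (0.22/0.154)^(1/0.78) ≈ 1.5798.
Output: y_gold = k_gold^0.22 = 1.5798^0.22 ≈ 1.1058.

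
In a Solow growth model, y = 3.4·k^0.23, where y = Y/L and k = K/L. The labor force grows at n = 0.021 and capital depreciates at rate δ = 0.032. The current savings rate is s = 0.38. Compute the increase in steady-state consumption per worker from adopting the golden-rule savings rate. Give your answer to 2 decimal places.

The effective depreciation rate is n + δ = 0.021 + 0.032 = 0.053.
Current steady state (s = 0.38): k* = (0.38·3.4/0.053)^(1/0.77) ≈ 63.2822, y* = 3.4·63.2822^0.23 ≈ 8.8262, c* = (1−0.38)·8.8262 ≈ 5.4722.
Maximizing c = f(k) − (n+δ)·k gives f'(k) = n+δ, i.e. 0.23·3.4·k^(0.23−1) = 0.053, so k_gold = (0.23·3.4/0.053)^(1/0.77) ≈ 32.9680.
y_gold = 3.4·32.9680^0.23 ≈ 7.5970, c_gold = y_gold − 0.053·k_gold ≈ 5.8497.
Gain: Δc = 5.8497 − 5.4722 ≈ 0.3774.

Δc ≈ 0.38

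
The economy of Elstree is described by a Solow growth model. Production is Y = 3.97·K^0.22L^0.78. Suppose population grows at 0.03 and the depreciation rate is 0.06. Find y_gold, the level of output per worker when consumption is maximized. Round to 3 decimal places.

y_gold ≈ 7.536

Break-even investment rate: n + δ = 0.03 + 0.06 = 0.09.
Setting f'(k) = n+δ gives 0.22·3.97·k^(0.22−1) = 0.09, hence k_gold = (0.22·3.97/0.09)^(1/0.78) ≈ 18.4224.
Output: y_gold = 3.97·k_gold^0.22 = 3.97·18.4224^0.22 ≈ 7.5365.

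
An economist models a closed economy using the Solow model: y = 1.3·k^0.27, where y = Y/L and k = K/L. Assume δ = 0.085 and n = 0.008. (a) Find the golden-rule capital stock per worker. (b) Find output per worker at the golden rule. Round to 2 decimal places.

(a) k_gold ≈ 6.17; (b) y_gold ≈ 2.12

Capital per worker breaks even when investment replaces (n + δ)·k; here n + δ = 0.093.
Golden rule sets MPK = n+δ: 0.27·1.3·k^(0.27−1) = 0.093, so k_gold = (0.27·1.3/0.093)^(1/0.73) ≈ 6.1684.
y_gold = 1.3·6.1684^0.27 ≈ 2.1247.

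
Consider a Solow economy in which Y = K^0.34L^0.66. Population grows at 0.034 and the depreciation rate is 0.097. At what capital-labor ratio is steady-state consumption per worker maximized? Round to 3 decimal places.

k_gold ≈ 4.242

Capital per worker breaks even when investment replaces (n + δ)·k; here n + δ = 0.131.
Setting f'(k) = n+δ gives 0.34·k^(0.34−1) = 0.131, hence k_gold = (0.34/0.131)^(1/0.66) ≈ 4.2422.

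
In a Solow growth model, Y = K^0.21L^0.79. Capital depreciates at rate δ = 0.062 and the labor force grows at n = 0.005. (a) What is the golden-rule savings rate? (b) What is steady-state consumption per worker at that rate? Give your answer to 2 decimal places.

(a) s_gold = 0.21; (b) c_gold ≈ 1.07

The effective depreciation rate is n + δ = 0.005 + 0.062 = 0.067.
For Cobb-Douglas, s_gold equals capital's share: s_gold = 0.21.
Golden rule sets MPK = n+δ: 0.21·k^(0.21−1) = 0.067, so k_gold = (0.21/0.067)^(1/0.79) ≈ 4.2465.
y_gold = 4.2465^0.21 ≈ 1.3548; c_gold = (1−0.21)·y_gold ≈ 1.0703.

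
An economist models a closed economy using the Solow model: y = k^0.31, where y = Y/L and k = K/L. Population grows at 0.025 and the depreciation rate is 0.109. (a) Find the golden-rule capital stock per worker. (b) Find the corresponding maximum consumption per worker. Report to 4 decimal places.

(a) k_gold ≈ 3.3722; (b) c_gold ≈ 1.0058

n + δ = 0.025 + 0.109 = 0.134.
Setting f'(k) = n+δ gives 0.31·k^(0.31−1) = 0.134, hence k_gold = (0.31/0.134)^(1/0.69) ≈ 3.3722.
y_gold = 3.3722^0.31 ≈ 1.4576; c_gold = y_gold − 0.134·k_gold ≈ 1.0058.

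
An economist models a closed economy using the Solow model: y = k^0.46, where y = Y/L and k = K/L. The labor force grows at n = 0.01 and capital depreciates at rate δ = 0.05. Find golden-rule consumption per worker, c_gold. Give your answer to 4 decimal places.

c_gold ≈ 3.0616

Break-even investment rate: n + δ = 0.01 + 0.05 = 0.06.
Maximizing c = f(k) − (n+δ)·k gives f'(k) = n+δ, i.e. 0.46·k^(0.46−1) = 0.06, so k_gold = (0.46/0.06)^(1/0.54) ≈ 43.4671.
y_gold = 43.4671^0.46 ≈ 5.6696.
c_gold = y_gold − (n+δ)·k_gold = 5.6696 − 0.06·43.4671 ≈ 3.0616.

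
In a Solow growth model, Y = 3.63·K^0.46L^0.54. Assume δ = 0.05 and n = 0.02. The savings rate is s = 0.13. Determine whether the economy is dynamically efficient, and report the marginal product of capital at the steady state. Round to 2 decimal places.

n + δ = 0.02 + 0.05 = 0.07.
Steady-state k*: s·A·k^0.46 = 0.07·k gives k* = (0.13·3.63/0.07)^(1/0.54) ≈ 34.2551.
MPK = 0.46·3.63·34.2551^(-0.54) ≈ 0.2477.
MPK > n+δ = 0.07, so the economy is dynamically efficient (under-saving).

dynamically efficient; MPK ≈ 0.25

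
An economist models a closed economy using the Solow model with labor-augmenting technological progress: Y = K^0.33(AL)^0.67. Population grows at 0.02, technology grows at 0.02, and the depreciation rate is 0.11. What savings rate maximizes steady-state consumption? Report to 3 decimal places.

Capital per effective worker breaks even when investment replaces (n + g + δ)·k; here n + g + δ = 0.15.
At the golden rule MPK = n+g+δ, and in any Cobb-Douglas steady state s = (n+g+δ)·k/y = MPK·k/y = capital's share 0.33.

s_gold = 0.330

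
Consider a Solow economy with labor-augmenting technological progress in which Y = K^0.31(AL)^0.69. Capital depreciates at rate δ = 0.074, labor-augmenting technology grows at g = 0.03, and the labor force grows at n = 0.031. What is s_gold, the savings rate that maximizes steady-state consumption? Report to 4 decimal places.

s_gold = 0.3100

The effective depreciation rate is n + g + δ = 0.031 + 0.03 + 0.074 = 0.135.
At the golden rule MPK = n+g+δ, and in any Cobb-Douglas steady state s = (n+g+δ)·k/y = MPK·k/y = capital's share 0.31.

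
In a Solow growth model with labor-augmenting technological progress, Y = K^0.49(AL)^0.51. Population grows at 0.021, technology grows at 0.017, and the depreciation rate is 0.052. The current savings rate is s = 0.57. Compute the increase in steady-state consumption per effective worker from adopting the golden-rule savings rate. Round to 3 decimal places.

Break-even investment rate: n + g + δ = 0.021 + 0.017 + 0.052 = 0.09.
Current steady state (s = 0.57): k* = (0.57/0.09)^(1/0.51) ≈ 37.3102, y* = 37.3102^0.49 ≈ 5.8911, c* = (1−0.57)·5.8911 ≈ 2.5332.
Maximizing c = f(k) − (n+g+δ)·k gives f'(k) = n+g+δ, i.e. 0.49·k^(0.49−1) = 0.09, so k_gold = (0.49/0.09)^(1/0.51) ≈ 27.7362.
y_gold = 27.7362^0.49 ≈ 5.0944, c_gold = y_gold − 0.09·k_gold ≈ 2.5981.
Gain: Δc = 2.5981 − 2.5332 ≈ 0.0650.

Δc ≈ 0.065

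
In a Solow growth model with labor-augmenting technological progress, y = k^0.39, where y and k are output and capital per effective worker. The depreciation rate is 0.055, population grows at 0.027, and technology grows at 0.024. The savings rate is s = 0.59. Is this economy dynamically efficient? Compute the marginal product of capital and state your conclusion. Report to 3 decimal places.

dynamically inefficient; MPK ≈ 0.070

Capital per effective worker breaks even when investment replaces (n + g + δ)·k; here n + g + δ = 0.106.
Steady-state k*: s·k^0.39 = 0.106·k gives k* = (0.59/0.106)^(1/0.61) ≈ 16.6804.
MPK = 0.39·16.6804^(-0.61) ≈ 0.0701.
MPK < n+g+δ = 0.106, so the economy is dynamically inefficient (over-saving).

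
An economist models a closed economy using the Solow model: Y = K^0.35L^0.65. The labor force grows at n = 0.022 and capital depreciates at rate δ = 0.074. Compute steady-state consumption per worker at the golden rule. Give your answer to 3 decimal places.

The effective depreciation rate is n + δ = 0.022 + 0.074 = 0.096.
Golden rule sets MPK = n+δ: 0.35·k^(0.35−1) = 0.096, so k_gold = (0.35/0.096)^(1/0.65) ≈ 7.3165.
y_gold = 7.3165^0.35 ≈ 2.0068.
c_gold = y_gold − (n+δ)·k_gold = 2.0068 − 0.096·7.3165 ≈ 1.3044.

c_gold ≈ 1.304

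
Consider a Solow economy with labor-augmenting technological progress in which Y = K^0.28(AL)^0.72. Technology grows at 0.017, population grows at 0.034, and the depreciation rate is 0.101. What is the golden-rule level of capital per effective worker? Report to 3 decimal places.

Break-even investment rate: n + g + δ = 0.034 + 0.017 + 0.101 = 0.152.
Golden rule sets MPK = n+g+δ: 0.28·k^(0.28−1) = 0.152, so k_gold = (0.28/0.152)^(1/0.72) ≈ 2.3361.

k_gold ≈ 2.336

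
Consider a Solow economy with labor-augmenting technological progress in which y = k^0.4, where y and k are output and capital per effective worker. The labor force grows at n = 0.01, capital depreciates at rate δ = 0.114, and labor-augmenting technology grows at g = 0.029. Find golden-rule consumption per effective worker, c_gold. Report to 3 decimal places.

Capital per effective worker breaks even when investment replaces (n + g + δ)·k; here n + g + δ = 0.153.
Golden rule sets MPK = n+g+δ: 0.4·k^(0.4−1) = 0.153, so k_gold = (0.4/0.153)^(1/0.6) ≈ 4.9615.
y_gold = 4.9615^0.4 ≈ 1.8978.
c_gold = y_gold − (n+g+δ)·k_gold = 1.8978 − 0.153·4.9615 ≈ 1.1387.

c_gold ≈ 1.139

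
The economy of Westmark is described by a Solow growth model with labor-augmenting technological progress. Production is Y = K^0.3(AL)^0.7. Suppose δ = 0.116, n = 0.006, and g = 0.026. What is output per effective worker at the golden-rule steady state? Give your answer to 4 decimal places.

y_gold ≈ 1.3537

Break-even investment rate: n + g + δ = 0.006 + 0.026 + 0.116 = 0.148.
Golden rule sets MPK = n+g+δ: 0.3·k^(0.3−1) = 0.148, so k_gold = (0.3/0.148)^(1/0.7) ≈ 2.7439.
Output: y_gold = k_gold^0.3 = 2.7439^0.3 ≈ 1.3537.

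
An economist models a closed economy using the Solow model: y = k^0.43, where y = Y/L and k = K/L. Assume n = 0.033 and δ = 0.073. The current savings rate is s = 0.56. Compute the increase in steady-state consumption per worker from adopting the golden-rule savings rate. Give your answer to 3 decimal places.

Δc ≈ 0.095

n + δ = 0.033 + 0.073 = 0.106.
Current steady state (s = 0.56): k* = (0.56/0.106)^(1/0.57) ≈ 18.5445, y* = 18.5445^0.43 ≈ 3.5102, c* = (1−0.56)·3.5102 ≈ 1.5445.
Maximizing c = f(k) − (n+δ)·k gives f'(k) = n+δ, i.e. 0.43·k^(0.43−1) = 0.106, so k_gold = (0.43/0.106)^(1/0.57) ≈ 11.6668.
y_gold = 11.6668^0.43 ≈ 2.8760, c_gold = y_gold − 0.106·k_gold ≈ 1.6393.
Gain: Δc = 1.6393 − 1.5445 ≈ 0.0948.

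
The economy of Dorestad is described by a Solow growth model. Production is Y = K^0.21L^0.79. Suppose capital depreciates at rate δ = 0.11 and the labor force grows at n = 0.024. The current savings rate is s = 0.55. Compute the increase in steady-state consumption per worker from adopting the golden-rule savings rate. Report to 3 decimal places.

Capital per worker breaks even when investment replaces (n + δ)·k; here n + δ = 0.134.
Current steady state (s = 0.55): k* = (0.55/0.134)^(1/0.79) ≈ 5.9741, y* = 5.9741^0.21 ≈ 1.4555, c* = (1−0.55)·1.4555 ≈ 0.6550.
Golden rule sets MPK = n+δ: 0.21·k^(0.21−1) = 0.134, so k_gold = (0.21/0.134)^(1/0.79) ≈ 1.7660.
y_gold = 1.7660^0.21 ≈ 1.1268, c_gold = y_gold − 0.134·k_gold ≈ 0.8902.
Gain: Δc = 0.8902 − 0.6550 ≈ 0.2352.

Δc ≈ 0.235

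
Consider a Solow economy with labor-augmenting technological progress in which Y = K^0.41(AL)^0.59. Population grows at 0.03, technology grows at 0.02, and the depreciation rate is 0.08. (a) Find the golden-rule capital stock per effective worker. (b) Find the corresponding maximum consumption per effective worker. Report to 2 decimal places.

The effective depreciation rate is n + g + δ = 0.03 + 0.02 + 0.08 = 0.13.
Maximizing c = f(k) − (n+g+δ)·k gives f'(k) = n+g+δ, i.e. 0.41·k^(0.41−1) = 0.13, so k_gold = (0.41/0.13)^(1/0.59) ≈ 7.0064.
y_gold = 7.0064^0.41 ≈ 2.2215; c_gold = y_gold − 0.13·k_gold ≈ 1.3107.

(a) k_gold ≈ 7.01; (b) c_gold ≈ 1.31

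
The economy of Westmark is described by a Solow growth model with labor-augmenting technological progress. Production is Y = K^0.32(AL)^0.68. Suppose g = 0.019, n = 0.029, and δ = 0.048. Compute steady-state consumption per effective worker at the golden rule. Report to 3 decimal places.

c_gold ≈ 1.198

n + g + δ = 0.029 + 0.019 + 0.048 = 0.096.
At the golden rule the marginal product of capital equals n+g+δ: 0.32·k^(0.32−1) = 0.096. Solving, k_gold = (0.32/0.096)^(1/0.68) ≈ 5.8741.
y_gold = 5.8741^0.32 ≈ 1.7622.
c_gold = y_gold − (n+g+δ)·k_gold = 1.7622 − 0.096·5.8741 ≈ 1.1983.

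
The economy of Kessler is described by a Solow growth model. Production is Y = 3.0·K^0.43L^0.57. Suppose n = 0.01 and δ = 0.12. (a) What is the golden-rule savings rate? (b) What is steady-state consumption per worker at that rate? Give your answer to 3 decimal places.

Capital per worker breaks even when investment replaces (n + δ)·k; here n + δ = 0.13.
For Cobb-Douglas, s_gold equals capital's share: s_gold = 0.43.
Maximizing c = f(k) − (n+δ)·k gives f'(k) = n+δ, i.e. 0.43·3.0·k^(0.43−1) = 0.13, so k_gold = (0.43·3.0/0.13)^(1/0.57) ≈ 56.0405.
y_gold = 3.0·56.0405^0.43 ≈ 16.9425; c_gold = (1−0.43)·y_gold ≈ 9.6572.

(a) s_gold = 0.430; (b) c_gold ≈ 9.657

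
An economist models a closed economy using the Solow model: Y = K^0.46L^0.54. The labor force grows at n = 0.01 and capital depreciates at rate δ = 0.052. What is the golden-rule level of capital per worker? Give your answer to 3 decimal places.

Capital per worker breaks even when investment replaces (n + δ)·k; here n + δ = 0.062.
At the golden rule the marginal product of capital equals n+δ: 0.46·k^(0.46−1) = 0.062. Solving, k_gold = (0.46/0.062)^(1/0.54) ≈ 40.9062.

k_gold ≈ 40.906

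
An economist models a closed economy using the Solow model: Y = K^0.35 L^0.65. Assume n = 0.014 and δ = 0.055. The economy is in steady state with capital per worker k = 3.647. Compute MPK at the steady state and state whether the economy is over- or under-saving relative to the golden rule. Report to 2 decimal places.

under-saving; MPK ≈ 0.15

Capital per worker breaks even when investment replaces (n + δ)·k; here n + δ = 0.069.
MPK = 0.35·k^(0.35−1) = 0.35·3.647^(-0.65) ≈ 0.1509.
MPK > 0.069, so the economy is dynamically efficient (under-saving).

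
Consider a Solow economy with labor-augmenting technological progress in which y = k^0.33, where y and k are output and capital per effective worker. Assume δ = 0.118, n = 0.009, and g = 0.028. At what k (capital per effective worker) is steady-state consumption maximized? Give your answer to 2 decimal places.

k_gold ≈ 3.09

n + g + δ = 0.009 + 0.028 + 0.118 = 0.155.
Maximizing c = f(k) − (n+g+δ)·k gives f'(k) = n+g+δ, i.e. 0.33·k^(0.33−1) = 0.155, so k_gold = (0.33/0.155)^(1/0.67) ≈ 3.0890.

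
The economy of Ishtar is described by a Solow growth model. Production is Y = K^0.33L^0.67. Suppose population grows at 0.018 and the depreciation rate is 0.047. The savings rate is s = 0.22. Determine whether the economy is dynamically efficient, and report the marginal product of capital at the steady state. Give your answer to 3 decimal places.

dynamically efficient; MPK ≈ 0.098

n + δ = 0.018 + 0.047 = 0.065.
Steady-state k*: s·k^0.33 = 0.065·k gives k* = (0.22/0.065)^(1/0.67) ≈ 6.1704.
MPK = 0.33·6.1704^(-0.67) ≈ 0.0975.
MPK > n+δ = 0.065, so the economy is dynamically efficient (under-saving).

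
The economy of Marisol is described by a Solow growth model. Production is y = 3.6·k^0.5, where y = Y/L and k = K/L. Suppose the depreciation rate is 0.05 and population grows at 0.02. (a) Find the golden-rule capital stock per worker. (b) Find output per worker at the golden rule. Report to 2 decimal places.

n + δ = 0.02 + 0.05 = 0.07.
At the golden rule the marginal product of capital equals n+δ: 0.5·3.6·k^(0.5−1) = 0.07. Solving, k_gold = (0.5·3.6/0.07)^(1/0.5) ≈ 661.2245.
y_gold = 3.6·661.2245^0.5 ≈ 92.5714.

(a) k_gold ≈ 661.22; (b) y_gold ≈ 92.57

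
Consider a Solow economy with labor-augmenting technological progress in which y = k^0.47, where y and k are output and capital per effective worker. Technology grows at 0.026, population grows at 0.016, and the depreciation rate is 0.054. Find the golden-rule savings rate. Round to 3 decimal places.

Capital per effective worker breaks even when investment replaces (n + g + δ)·k; here n + g + δ = 0.096.
At the golden rule MPK = n+g+δ, and in any Cobb-Douglas steady state s = (n+g+δ)·k/y = MPK·k/y = capital's share 0.47.

s_gold = 0.470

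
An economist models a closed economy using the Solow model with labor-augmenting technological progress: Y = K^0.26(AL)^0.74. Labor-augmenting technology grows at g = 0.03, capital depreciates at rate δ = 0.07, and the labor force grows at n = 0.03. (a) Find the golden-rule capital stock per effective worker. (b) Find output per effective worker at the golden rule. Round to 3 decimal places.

Break-even investment rate: n + g + δ = 0.03 + 0.03 + 0.07 = 0.13.
Maximizing c = f(k) − (n+g+δ)·k gives f'(k) = n+g+δ, i.e. 0.26·k^(0.26−1) = 0.13, so k_gold = (0.26/0.13)^(1/0.74) ≈ 2.5515.
y_gold = 2.5515^0.26 ≈ 1.2758.

(a) k_gold ≈ 2.552; (b) y_gold ≈ 1.276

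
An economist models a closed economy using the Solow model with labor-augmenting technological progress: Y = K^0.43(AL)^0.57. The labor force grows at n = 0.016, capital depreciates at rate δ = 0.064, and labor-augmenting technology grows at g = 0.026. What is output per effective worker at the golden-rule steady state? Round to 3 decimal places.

y_gold ≈ 2.876

The effective depreciation rate is n + g + δ = 0.016 + 0.026 + 0.064 = 0.106.
Golden rule sets MPK = n+g+δ: 0.43·k^(0.43−1) = 0.106, so k_gold = (0.43/0.106)^(1/0.57) ≈ 11.6668.
Output: y_gold = k_gold^0.43 = 11.6668^0.43 ≈ 2.8760.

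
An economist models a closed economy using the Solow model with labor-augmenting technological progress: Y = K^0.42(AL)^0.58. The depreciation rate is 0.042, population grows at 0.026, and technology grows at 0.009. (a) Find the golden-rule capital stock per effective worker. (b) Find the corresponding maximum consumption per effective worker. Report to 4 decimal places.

(a) k_gold ≈ 18.6326; (b) c_gold ≈ 1.9813

Capital per effective worker breaks even when investment replaces (n + g + δ)·k; here n + g + δ = 0.077.
Maximizing c = f(k) − (n+g+δ)·k gives f'(k) = n+g+δ, i.e. 0.42·k^(0.42−1) = 0.077, so k_gold = (0.42/0.077)^(1/0.58) ≈ 18.6326.
y_gold = 18.6326^0.42 ≈ 3.4160; c_gold = y_gold − 0.077·k_gold ≈ 1.9813.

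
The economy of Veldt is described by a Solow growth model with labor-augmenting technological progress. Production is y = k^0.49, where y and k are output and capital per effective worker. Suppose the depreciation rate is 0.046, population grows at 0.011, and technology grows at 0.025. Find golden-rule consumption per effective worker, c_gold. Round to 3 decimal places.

Break-even investment rate: n + g + δ = 0.011 + 0.025 + 0.046 = 0.082.
Golden rule sets MPK = n+g+δ: 0.49·k^(0.49−1) = 0.082, so k_gold = (0.49/0.082)^(1/0.51) ≈ 33.2903.
y_gold = 33.2903^0.49 ≈ 5.5710.
c_gold = y_gold − (n+g+δ)·k_gold = 5.5710 − 0.082·33.2903 ≈ 2.8412.

c_gold ≈ 2.841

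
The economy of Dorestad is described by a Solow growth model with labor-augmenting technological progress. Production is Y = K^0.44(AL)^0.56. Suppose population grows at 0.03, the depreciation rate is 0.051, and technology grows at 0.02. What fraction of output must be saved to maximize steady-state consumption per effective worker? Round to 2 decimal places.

Break-even investment rate: n + g + δ = 0.03 + 0.02 + 0.051 = 0.101.
At the golden rule MPK = n+g+δ, and in any Cobb-Douglas steady state s = (n+g+δ)·k/y = MPK·k/y = capital's share 0.44.

s_gold = 0.44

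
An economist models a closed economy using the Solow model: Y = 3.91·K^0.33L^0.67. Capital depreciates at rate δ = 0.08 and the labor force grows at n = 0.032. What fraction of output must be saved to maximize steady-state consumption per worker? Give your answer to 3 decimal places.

n + δ = 0.032 + 0.08 = 0.112.
At the golden rule MPK = n+δ, and in any Cobb-Douglas steady state s = (n+δ)·k/y = MPK·k/y = capital's share 0.33.

s_gold = 0.330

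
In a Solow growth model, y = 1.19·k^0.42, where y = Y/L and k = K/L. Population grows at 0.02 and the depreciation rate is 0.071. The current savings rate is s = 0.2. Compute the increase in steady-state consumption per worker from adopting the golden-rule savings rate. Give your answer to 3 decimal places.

Capital per worker breaks even when investment replaces (n + δ)·k; here n + δ = 0.091.
Current steady state (s = 0.2): k* = (0.2·1.19/0.091)^(1/0.58) ≈ 5.2467, y* = 1.19·5.2467^0.42 ≈ 2.3873, c* = (1−0.2)·2.3873 ≈ 1.9098.
Golden rule sets MPK = n+δ: 0.42·1.19·k^(0.42−1) = 0.091, so k_gold = (0.42·1.19/0.091)^(1/0.58) ≈ 18.8556.
y_gold = 1.19·18.8556^0.42 ≈ 4.0854, c_gold = y_gold − 0.091·k_gold ≈ 2.3695.
Gain: Δc = 2.3695 − 1.9098 ≈ 0.4597.

Δc ≈ 0.460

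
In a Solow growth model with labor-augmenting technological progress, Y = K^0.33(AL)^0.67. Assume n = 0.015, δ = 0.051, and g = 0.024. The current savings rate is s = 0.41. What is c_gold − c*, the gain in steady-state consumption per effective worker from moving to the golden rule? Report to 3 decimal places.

Δc ≈ 0.025

Capital per effective worker breaks even when investment replaces (n + g + δ)·k; here n + g + δ = 0.09.
Current steady state (s = 0.41): k* = (0.41/0.09)^(1/0.67) ≈ 9.6139, y* = 9.6139^0.33 ≈ 2.1104, c* = (1−0.41)·2.1104 ≈ 1.2451.
At the golden rule the marginal product of capital equals n+g+δ: 0.33·k^(0.33−1) = 0.09. Solving, k_gold = (0.33/0.09)^(1/0.67) ≈ 6.9534.
y_gold = 6.9534^0.33 ≈ 1.8964, c_gold = y_gold − 0.09·k_gold ≈ 1.2706.
Gain: Δc = 1.2706 − 1.2451 ≈ 0.0255.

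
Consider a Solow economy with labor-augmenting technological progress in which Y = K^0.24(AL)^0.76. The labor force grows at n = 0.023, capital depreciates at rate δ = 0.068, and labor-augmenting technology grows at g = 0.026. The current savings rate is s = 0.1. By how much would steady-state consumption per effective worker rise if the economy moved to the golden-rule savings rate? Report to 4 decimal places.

Capital per effective worker breaks even when investment replaces (n + g + δ)·k; here n + g + δ = 0.117.
Current steady state (s = 0.1): k* = (0.1/0.117)^(1/0.76) ≈ 0.8134, y* = 0.8134^0.24 ≈ 0.9516, c* = (1−0.1)·0.9516 ≈ 0.8565.
At the golden rule the marginal product of capital equals n+g+δ: 0.24·k^(0.24−1) = 0.117. Solving, k_gold = (0.24/0.117)^(1/0.76) ≈ 2.5737.
y_gold = 2.5737^0.24 ≈ 1.2547, c_gold = y_gold − 0.117·k_gold ≈ 0.9536.
Gain: Δc = 0.9536 − 0.8565 ≈ 0.0971.

Δc ≈ 0.0971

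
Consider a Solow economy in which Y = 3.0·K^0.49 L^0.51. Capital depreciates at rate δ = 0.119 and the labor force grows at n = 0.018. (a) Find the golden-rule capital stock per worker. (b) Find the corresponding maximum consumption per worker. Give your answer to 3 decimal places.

(a) k_gold ≈ 104.901; (b) c_gold ≈ 14.958

n + δ = 0.018 + 0.119 = 0.137.
Golden rule sets MPK = n+δ: 0.49·3.0·k^(0.49−1) = 0.137, so k_gold = (0.49·3.0/0.137)^(1/0.51) ≈ 104.9006.
y_gold = 3.0·104.9006^0.49 ≈ 29.3294; c_gold = y_gold − 0.137·k_gold ≈ 14.9580.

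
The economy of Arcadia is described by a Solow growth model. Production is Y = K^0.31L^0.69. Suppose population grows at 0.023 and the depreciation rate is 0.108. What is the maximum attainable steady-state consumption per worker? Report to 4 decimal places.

c_gold ≈ 1.0161

n + δ = 0.023 + 0.108 = 0.131.
Setting f'(k) = n+δ gives 0.31·k^(0.31−1) = 0.131, hence k_gold = (0.31/0.131)^(1/0.69) ≈ 3.4847.
y_gold = 3.4847^0.31 ≈ 1.4725.
c_gold = y_gold − (n+δ)·k_gold = 1.4725 − 0.131·3.4847 ≈ 1.0161.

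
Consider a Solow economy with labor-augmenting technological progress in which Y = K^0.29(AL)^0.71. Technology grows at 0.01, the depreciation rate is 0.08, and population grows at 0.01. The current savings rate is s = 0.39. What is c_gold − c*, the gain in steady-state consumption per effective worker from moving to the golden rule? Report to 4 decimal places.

Δc ≈ 0.0333

n + g + δ = 0.01 + 0.01 + 0.08 = 0.1.
Current steady state (s = 0.39): k* = (0.39/0.1)^(1/0.71) ≈ 6.7996, y* = 6.7996^0.29 ≈ 1.7435, c* = (1−0.39)·1.7435 ≈ 1.0635.
At the golden rule the marginal product of capital equals n+g+δ: 0.29·k^(0.29−1) = 0.1. Solving, k_gold = (0.29/0.1)^(1/0.71) ≈ 4.4799.
y_gold = 4.4799^0.29 ≈ 1.5448, c_gold = y_gold − 0.1·k_gold ≈ 1.0968.
Gain: Δc = 1.0968 − 1.0635 ≈ 0.0333.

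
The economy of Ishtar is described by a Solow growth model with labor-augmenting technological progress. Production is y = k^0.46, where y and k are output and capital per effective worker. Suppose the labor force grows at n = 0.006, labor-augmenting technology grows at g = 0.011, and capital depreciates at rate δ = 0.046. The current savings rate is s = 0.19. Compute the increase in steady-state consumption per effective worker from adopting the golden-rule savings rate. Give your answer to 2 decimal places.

Δc ≈ 0.86

Break-even investment rate: n + g + δ = 0.006 + 0.011 + 0.046 = 0.063.
Current steady state (s = 0.19): k* = (0.19/0.063)^(1/0.54) ≈ 7.7233, y* = 7.7233^0.46 ≈ 2.5609, c* = (1−0.19)·2.5609 ≈ 2.0743.
Maximizing c = f(k) − (n+g+δ)·k gives f'(k) = n+g+δ, i.e. 0.46·k^(0.46−1) = 0.063, so k_gold = (0.46/0.063)^(1/0.54) ≈ 39.7119.
y_gold = 39.7119^0.46 ≈ 5.4388, c_gold = y_gold − 0.063·k_gold ≈ 2.9370.
Gain: Δc = 2.9370 − 2.0743 ≈ 0.8626.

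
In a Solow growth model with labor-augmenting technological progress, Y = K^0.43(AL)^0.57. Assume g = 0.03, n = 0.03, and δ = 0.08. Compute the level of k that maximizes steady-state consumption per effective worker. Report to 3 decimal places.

k_gold ≈ 7.161

Capital per effective worker breaks even when investment replaces (n + g + δ)·k; here n + g + δ = 0.14.
Setting f'(k) = n+g+δ gives 0.43·k^(0.43−1) = 0.14, hence k_gold = (0.43/0.14)^(1/0.57) ≈ 7.1612.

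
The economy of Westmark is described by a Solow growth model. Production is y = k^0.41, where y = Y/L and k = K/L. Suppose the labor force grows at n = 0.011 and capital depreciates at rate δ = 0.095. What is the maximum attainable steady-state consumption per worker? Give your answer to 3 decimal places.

The effective depreciation rate is n + δ = 0.011 + 0.095 = 0.106.
Maximizing c = f(k) − (n+δ)·k gives f'(k) = n+δ, i.e. 0.41·k^(0.41−1) = 0.106, so k_gold = (0.41/0.106)^(1/0.59) ≈ 9.9021.
y_gold = 9.9021^0.41 ≈ 2.5600.
c_gold = y_gold − (n+δ)·k_gold = 2.5600 − 0.106·9.9021 ≈ 1.5104.

c_gold ≈ 1.510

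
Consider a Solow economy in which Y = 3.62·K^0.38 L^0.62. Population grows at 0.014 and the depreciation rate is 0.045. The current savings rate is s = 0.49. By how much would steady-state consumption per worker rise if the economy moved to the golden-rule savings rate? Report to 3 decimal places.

Δc ≈ 0.599

The effective depreciation rate is n + δ = 0.014 + 0.045 = 0.059.
Current steady state (s = 0.49): k* = (0.49·3.62/0.059)^(1/0.62) ≈ 242.0783, y* = 3.62·242.0783^0.38 ≈ 29.1482, c* = (1−0.49)·29.1482 ≈ 14.8656.
At the golden rule the marginal product of capital equals n+δ: 0.38·3.62·k^(0.38−1) = 0.059. Solving, k_gold = (0.38·3.62/0.059)^(1/0.62) ≈ 160.6465.
y_gold = 3.62·160.6465^0.38 ≈ 24.9425, c_gold = y_gold − 0.059·k_gold ≈ 15.4643.
Gain: Δc = 15.4643 − 14.8656 ≈ 0.5988.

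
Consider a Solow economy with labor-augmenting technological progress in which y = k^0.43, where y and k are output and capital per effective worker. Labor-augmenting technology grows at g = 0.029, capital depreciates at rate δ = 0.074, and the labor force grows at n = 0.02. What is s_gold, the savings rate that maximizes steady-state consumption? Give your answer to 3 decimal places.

n + g + δ = 0.02 + 0.029 + 0.074 = 0.123.
At the golden rule MPK = n+g+δ, and in any Cobb-Douglas steady state s = (n+g+δ)·k/y = MPK·k/y = capital's share 0.43.

s_gold = 0.430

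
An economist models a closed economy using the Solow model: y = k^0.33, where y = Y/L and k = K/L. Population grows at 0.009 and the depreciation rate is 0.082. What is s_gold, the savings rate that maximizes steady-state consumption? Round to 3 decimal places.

n + δ = 0.009 + 0.082 = 0.091.
At the golden rule MPK = n+δ, and in any Cobb-Douglas steady state s = (n+δ)·k/y = MPK·k/y = capital's share 0.33.

s_gold = 0.330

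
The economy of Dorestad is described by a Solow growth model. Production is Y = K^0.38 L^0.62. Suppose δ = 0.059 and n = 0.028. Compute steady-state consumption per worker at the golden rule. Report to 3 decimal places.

c_gold ≈ 1.530

n + δ = 0.028 + 0.059 = 0.087.
Maximizing c = f(k) − (n+δ)·k gives f'(k) = n+δ, i.e. 0.38·k^(0.38−1) = 0.087, so k_gold = (0.38/0.087)^(1/0.62) ≈ 10.7816.
y_gold = 10.7816^0.38 ≈ 2.4684.
c_gold = y_gold − (n+δ)·k_gold = 2.4684 − 0.087·10.7816 ≈ 1.5304.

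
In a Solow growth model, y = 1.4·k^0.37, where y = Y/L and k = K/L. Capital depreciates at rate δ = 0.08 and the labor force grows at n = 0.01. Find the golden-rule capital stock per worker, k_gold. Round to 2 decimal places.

n + δ = 0.01 + 0.08 = 0.09.
Maximizing c = f(k) − (n+δ)·k gives f'(k) = n+δ, i.e. 0.37·1.4·k^(0.37−1) = 0.09, so k_gold = (0.37·1.4/0.09)^(1/0.63) ≈ 16.0875.

k_gold ≈ 16.09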